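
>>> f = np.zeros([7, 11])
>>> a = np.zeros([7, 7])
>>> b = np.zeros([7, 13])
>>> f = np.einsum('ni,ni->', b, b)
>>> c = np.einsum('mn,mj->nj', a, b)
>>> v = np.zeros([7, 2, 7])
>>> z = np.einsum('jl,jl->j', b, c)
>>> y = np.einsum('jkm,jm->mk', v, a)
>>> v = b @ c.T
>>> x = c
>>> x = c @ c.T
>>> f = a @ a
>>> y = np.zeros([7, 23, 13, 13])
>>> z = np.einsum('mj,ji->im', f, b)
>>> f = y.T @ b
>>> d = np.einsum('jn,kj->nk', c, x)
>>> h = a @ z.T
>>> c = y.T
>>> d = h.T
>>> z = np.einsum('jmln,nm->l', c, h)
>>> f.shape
(13, 13, 23, 13)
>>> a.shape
(7, 7)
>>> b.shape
(7, 13)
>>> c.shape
(13, 13, 23, 7)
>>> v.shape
(7, 7)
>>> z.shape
(23,)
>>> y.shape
(7, 23, 13, 13)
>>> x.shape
(7, 7)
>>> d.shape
(13, 7)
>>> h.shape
(7, 13)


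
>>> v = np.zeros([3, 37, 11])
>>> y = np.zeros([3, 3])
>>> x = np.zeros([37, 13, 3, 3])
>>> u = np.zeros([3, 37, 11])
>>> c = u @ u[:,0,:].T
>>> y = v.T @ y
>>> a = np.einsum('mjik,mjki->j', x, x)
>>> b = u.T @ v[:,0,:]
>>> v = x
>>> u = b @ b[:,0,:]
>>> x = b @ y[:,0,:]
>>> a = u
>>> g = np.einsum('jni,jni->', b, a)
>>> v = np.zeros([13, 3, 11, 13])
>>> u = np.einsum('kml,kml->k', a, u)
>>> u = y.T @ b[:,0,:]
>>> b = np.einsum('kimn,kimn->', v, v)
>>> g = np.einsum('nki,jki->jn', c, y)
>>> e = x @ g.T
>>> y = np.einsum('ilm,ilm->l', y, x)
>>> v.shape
(13, 3, 11, 13)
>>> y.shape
(37,)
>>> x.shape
(11, 37, 3)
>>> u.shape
(3, 37, 11)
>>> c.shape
(3, 37, 3)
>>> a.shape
(11, 37, 11)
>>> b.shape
()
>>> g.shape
(11, 3)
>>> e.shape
(11, 37, 11)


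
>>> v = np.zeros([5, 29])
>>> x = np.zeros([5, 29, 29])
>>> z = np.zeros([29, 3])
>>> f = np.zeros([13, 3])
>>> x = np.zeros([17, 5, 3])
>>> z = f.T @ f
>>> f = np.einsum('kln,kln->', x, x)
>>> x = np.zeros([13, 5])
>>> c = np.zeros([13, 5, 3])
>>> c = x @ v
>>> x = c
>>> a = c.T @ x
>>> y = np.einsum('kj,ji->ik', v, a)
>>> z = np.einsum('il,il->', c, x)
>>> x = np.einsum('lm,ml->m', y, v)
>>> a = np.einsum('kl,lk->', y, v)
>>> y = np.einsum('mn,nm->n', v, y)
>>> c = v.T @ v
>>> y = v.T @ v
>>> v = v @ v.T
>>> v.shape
(5, 5)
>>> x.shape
(5,)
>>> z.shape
()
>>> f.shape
()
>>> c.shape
(29, 29)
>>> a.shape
()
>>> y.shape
(29, 29)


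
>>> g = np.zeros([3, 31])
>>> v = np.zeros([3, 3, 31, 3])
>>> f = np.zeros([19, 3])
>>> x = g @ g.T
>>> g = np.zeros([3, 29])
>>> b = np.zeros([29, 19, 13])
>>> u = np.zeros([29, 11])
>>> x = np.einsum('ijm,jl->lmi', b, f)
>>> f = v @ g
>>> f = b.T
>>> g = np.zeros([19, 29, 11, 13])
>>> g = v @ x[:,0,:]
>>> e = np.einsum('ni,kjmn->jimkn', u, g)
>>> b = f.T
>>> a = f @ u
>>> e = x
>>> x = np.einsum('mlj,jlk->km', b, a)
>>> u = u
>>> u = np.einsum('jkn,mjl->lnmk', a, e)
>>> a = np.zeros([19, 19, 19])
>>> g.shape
(3, 3, 31, 29)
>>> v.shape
(3, 3, 31, 3)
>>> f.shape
(13, 19, 29)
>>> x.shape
(11, 29)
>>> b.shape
(29, 19, 13)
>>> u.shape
(29, 11, 3, 19)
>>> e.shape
(3, 13, 29)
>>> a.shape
(19, 19, 19)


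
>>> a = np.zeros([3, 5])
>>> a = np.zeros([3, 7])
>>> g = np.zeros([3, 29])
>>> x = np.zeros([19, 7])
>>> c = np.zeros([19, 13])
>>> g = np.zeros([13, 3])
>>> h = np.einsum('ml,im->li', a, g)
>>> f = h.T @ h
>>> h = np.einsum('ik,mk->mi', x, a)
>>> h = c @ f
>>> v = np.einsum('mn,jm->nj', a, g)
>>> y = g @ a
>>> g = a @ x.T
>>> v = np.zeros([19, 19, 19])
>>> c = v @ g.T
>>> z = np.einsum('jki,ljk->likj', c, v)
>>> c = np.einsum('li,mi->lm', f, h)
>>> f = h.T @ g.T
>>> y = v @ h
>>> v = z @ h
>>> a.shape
(3, 7)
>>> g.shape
(3, 19)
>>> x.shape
(19, 7)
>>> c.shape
(13, 19)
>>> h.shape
(19, 13)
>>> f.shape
(13, 3)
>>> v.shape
(19, 3, 19, 13)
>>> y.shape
(19, 19, 13)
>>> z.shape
(19, 3, 19, 19)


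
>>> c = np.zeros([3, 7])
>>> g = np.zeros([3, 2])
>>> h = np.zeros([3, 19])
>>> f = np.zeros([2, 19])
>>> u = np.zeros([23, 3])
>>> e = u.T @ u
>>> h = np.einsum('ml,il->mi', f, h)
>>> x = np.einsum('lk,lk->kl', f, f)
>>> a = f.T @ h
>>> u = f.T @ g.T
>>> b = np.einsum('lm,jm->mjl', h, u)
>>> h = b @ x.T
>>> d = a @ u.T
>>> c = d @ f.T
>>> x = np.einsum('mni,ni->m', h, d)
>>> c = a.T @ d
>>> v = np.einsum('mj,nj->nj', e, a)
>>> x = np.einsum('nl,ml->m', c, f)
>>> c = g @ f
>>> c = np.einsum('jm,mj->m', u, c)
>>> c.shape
(3,)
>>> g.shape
(3, 2)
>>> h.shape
(3, 19, 19)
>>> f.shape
(2, 19)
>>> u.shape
(19, 3)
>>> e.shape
(3, 3)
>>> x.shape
(2,)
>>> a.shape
(19, 3)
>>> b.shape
(3, 19, 2)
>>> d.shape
(19, 19)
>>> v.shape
(19, 3)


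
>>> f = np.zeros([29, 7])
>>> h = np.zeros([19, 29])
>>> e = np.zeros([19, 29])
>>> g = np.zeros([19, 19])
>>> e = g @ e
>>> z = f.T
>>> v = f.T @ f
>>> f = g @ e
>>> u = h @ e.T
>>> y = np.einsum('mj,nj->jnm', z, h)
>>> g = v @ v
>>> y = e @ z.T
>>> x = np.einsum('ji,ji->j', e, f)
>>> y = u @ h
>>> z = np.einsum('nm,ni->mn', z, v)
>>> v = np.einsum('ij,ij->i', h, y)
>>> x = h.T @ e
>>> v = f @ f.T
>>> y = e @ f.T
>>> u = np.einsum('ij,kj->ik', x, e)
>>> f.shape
(19, 29)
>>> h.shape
(19, 29)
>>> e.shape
(19, 29)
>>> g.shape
(7, 7)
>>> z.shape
(29, 7)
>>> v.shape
(19, 19)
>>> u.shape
(29, 19)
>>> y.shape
(19, 19)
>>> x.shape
(29, 29)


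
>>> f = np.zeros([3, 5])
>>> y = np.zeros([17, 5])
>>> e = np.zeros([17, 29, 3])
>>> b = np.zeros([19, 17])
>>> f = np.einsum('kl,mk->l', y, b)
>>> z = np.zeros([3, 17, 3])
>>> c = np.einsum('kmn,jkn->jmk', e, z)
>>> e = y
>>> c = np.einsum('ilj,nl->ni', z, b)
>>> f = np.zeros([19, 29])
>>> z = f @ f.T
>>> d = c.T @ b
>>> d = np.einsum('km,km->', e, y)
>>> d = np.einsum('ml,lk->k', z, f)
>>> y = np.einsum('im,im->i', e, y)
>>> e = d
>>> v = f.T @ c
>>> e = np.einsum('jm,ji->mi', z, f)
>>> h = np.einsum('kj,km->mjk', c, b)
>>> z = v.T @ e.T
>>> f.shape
(19, 29)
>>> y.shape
(17,)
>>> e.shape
(19, 29)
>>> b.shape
(19, 17)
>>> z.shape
(3, 19)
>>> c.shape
(19, 3)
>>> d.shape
(29,)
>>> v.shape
(29, 3)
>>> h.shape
(17, 3, 19)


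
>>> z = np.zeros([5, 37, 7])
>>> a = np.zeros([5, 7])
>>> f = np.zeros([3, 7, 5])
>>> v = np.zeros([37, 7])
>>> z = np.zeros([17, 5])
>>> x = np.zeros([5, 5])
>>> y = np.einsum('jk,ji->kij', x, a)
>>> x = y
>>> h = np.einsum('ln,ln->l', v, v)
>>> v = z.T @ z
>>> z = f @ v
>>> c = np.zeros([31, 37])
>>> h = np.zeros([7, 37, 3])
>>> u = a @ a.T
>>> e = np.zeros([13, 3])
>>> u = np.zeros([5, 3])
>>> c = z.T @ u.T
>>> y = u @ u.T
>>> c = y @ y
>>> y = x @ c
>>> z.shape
(3, 7, 5)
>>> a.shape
(5, 7)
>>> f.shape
(3, 7, 5)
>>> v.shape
(5, 5)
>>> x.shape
(5, 7, 5)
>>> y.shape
(5, 7, 5)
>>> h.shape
(7, 37, 3)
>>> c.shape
(5, 5)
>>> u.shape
(5, 3)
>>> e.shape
(13, 3)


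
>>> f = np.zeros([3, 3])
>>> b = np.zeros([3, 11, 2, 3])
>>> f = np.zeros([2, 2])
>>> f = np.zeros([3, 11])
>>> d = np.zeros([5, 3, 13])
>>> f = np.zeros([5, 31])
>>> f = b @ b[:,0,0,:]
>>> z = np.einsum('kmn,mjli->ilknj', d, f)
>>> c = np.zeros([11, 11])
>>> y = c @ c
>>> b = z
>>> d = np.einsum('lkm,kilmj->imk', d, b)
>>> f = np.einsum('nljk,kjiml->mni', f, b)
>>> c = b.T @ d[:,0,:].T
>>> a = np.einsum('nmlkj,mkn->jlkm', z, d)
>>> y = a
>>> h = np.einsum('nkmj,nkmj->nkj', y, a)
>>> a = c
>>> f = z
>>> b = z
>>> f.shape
(3, 2, 5, 13, 11)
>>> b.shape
(3, 2, 5, 13, 11)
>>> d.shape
(2, 13, 3)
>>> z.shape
(3, 2, 5, 13, 11)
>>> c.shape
(11, 13, 5, 2, 2)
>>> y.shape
(11, 5, 13, 2)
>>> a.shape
(11, 13, 5, 2, 2)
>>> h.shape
(11, 5, 2)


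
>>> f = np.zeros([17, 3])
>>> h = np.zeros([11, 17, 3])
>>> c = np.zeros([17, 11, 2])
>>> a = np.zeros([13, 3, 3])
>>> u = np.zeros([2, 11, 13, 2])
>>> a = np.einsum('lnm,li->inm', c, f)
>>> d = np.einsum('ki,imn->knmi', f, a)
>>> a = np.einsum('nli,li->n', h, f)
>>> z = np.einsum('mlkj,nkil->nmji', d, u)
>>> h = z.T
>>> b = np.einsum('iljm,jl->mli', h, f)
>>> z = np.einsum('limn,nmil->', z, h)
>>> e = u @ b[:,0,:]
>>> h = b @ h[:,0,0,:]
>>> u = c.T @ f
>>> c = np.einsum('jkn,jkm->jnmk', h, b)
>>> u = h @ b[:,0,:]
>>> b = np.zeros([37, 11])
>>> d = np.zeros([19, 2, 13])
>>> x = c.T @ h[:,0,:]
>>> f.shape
(17, 3)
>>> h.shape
(2, 3, 2)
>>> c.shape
(2, 2, 13, 3)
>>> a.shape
(11,)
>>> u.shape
(2, 3, 13)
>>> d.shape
(19, 2, 13)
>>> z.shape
()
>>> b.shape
(37, 11)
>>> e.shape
(2, 11, 13, 13)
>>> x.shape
(3, 13, 2, 2)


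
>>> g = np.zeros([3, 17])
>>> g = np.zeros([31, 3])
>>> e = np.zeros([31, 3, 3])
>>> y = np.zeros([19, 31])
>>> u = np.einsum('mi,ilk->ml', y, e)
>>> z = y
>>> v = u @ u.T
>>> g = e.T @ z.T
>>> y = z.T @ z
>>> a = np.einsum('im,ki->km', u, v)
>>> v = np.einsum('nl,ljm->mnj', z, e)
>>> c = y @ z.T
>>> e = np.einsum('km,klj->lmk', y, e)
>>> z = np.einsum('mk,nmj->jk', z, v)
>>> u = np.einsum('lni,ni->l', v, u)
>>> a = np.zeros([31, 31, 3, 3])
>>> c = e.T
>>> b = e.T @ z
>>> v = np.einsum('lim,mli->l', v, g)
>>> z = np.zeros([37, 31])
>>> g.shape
(3, 3, 19)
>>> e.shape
(3, 31, 31)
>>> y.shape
(31, 31)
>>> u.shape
(3,)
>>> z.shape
(37, 31)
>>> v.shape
(3,)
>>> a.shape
(31, 31, 3, 3)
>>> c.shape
(31, 31, 3)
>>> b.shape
(31, 31, 31)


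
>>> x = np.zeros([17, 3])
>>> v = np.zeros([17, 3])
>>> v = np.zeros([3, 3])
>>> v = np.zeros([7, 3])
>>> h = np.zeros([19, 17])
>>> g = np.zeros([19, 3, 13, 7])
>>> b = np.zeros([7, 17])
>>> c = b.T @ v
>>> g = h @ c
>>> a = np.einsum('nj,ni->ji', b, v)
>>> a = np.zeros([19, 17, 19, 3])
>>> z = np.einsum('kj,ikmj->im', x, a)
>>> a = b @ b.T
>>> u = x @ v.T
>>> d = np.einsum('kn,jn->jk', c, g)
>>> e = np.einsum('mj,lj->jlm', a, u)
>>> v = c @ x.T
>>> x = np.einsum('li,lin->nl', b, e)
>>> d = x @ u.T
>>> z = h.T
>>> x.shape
(7, 7)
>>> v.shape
(17, 17)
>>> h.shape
(19, 17)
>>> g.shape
(19, 3)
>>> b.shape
(7, 17)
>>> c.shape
(17, 3)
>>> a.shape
(7, 7)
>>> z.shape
(17, 19)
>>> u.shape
(17, 7)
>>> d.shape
(7, 17)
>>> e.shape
(7, 17, 7)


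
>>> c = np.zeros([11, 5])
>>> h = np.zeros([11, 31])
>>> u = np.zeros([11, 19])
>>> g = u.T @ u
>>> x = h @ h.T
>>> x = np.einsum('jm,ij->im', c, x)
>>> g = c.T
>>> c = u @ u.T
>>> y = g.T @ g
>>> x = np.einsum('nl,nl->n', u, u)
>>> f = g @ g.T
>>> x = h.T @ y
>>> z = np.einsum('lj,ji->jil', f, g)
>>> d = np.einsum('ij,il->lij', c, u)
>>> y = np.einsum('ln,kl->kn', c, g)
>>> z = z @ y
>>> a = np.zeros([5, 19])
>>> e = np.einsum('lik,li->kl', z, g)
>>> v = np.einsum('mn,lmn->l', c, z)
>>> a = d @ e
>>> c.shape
(11, 11)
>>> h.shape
(11, 31)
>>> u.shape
(11, 19)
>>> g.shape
(5, 11)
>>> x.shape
(31, 11)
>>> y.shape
(5, 11)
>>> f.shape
(5, 5)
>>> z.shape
(5, 11, 11)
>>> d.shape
(19, 11, 11)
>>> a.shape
(19, 11, 5)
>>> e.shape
(11, 5)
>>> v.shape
(5,)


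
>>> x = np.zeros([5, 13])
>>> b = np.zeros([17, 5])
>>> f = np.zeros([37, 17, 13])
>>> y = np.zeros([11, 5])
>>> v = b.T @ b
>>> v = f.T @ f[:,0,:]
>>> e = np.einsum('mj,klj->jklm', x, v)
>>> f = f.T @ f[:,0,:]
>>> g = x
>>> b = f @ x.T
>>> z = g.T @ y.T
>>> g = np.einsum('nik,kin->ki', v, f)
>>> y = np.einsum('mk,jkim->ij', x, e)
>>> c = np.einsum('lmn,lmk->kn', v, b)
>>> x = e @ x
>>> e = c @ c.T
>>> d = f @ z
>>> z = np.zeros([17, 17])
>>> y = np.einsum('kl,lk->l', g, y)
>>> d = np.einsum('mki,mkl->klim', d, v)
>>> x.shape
(13, 13, 17, 13)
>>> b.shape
(13, 17, 5)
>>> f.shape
(13, 17, 13)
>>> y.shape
(17,)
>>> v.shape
(13, 17, 13)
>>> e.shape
(5, 5)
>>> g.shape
(13, 17)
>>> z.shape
(17, 17)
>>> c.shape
(5, 13)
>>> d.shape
(17, 13, 11, 13)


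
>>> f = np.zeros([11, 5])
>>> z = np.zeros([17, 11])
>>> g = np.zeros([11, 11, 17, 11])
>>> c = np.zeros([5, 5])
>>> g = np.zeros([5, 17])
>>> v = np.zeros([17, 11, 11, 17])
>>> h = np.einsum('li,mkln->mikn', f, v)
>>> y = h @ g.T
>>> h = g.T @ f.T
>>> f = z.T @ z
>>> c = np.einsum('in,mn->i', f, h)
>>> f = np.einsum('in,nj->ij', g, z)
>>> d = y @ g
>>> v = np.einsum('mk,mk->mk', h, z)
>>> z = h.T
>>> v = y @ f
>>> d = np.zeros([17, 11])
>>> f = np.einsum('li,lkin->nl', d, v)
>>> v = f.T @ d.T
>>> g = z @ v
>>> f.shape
(11, 17)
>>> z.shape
(11, 17)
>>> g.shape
(11, 17)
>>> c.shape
(11,)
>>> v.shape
(17, 17)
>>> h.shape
(17, 11)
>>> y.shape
(17, 5, 11, 5)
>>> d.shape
(17, 11)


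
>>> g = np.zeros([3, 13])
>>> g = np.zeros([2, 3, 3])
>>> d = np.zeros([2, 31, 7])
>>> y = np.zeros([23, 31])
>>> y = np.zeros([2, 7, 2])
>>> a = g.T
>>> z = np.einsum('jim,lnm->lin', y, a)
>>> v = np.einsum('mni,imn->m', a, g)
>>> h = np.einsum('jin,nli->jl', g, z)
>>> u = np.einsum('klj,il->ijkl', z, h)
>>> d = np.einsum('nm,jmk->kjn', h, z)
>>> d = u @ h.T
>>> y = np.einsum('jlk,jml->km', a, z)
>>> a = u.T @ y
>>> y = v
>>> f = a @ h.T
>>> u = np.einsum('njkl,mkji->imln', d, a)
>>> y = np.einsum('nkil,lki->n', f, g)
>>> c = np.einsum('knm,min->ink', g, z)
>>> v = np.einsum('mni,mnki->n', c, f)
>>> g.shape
(2, 3, 3)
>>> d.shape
(2, 3, 3, 2)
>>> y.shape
(7,)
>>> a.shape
(7, 3, 3, 7)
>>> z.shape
(3, 7, 3)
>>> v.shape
(3,)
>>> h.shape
(2, 7)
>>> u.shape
(7, 7, 2, 2)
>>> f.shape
(7, 3, 3, 2)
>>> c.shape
(7, 3, 2)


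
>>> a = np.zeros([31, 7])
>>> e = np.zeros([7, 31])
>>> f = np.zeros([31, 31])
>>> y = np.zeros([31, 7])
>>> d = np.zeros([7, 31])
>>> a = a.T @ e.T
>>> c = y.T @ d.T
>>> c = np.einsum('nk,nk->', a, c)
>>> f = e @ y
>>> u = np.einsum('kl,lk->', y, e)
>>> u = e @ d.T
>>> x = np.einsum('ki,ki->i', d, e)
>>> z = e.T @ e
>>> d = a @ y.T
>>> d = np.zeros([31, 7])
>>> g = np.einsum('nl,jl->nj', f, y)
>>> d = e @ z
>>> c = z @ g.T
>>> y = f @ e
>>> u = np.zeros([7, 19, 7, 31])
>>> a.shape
(7, 7)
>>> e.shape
(7, 31)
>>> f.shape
(7, 7)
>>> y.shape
(7, 31)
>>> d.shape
(7, 31)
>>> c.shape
(31, 7)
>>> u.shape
(7, 19, 7, 31)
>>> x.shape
(31,)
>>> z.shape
(31, 31)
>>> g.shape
(7, 31)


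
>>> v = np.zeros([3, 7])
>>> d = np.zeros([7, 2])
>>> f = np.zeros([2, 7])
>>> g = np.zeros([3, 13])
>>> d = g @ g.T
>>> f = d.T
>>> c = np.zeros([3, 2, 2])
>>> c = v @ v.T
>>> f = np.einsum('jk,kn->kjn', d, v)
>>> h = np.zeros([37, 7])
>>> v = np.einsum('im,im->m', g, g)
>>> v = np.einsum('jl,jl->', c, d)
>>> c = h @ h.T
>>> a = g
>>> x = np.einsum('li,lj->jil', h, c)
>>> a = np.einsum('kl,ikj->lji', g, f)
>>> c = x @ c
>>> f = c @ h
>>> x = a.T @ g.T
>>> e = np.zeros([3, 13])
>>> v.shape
()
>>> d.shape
(3, 3)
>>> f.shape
(37, 7, 7)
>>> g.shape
(3, 13)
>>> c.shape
(37, 7, 37)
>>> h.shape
(37, 7)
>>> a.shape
(13, 7, 3)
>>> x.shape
(3, 7, 3)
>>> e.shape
(3, 13)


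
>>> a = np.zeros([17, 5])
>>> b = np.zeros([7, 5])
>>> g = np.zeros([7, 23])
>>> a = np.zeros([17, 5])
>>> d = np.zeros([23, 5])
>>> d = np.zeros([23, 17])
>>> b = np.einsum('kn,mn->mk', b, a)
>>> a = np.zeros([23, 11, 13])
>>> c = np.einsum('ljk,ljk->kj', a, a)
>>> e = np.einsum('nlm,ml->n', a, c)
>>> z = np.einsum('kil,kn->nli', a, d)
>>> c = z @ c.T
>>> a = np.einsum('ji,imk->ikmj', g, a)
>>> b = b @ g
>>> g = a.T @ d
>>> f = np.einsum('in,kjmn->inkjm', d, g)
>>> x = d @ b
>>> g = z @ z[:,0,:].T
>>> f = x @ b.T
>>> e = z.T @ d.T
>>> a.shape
(23, 13, 11, 7)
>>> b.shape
(17, 23)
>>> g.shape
(17, 13, 17)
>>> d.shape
(23, 17)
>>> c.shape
(17, 13, 13)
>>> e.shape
(11, 13, 23)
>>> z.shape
(17, 13, 11)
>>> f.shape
(23, 17)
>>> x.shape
(23, 23)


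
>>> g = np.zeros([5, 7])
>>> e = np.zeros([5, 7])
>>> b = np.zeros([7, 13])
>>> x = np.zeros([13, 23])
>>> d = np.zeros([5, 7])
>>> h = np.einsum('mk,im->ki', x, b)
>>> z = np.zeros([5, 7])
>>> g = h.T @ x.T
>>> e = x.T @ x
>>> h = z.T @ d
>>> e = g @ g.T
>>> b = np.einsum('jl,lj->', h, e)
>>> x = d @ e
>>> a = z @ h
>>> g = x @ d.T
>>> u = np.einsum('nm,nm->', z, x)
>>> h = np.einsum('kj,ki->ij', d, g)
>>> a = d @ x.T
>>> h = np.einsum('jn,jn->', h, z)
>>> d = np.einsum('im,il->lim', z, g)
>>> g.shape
(5, 5)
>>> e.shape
(7, 7)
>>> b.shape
()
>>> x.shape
(5, 7)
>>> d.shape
(5, 5, 7)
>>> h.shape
()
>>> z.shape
(5, 7)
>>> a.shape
(5, 5)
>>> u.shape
()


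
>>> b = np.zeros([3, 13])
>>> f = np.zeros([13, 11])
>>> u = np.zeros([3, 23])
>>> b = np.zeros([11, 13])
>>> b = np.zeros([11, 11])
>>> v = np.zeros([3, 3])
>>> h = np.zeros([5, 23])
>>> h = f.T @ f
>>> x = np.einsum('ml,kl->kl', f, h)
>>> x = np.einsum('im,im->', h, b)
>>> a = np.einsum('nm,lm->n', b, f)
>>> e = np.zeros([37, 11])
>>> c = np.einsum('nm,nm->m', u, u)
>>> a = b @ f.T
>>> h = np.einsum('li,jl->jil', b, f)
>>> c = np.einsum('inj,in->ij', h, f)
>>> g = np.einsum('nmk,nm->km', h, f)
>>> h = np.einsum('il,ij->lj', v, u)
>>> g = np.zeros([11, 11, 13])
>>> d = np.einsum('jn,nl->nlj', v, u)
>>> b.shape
(11, 11)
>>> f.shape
(13, 11)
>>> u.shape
(3, 23)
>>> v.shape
(3, 3)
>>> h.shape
(3, 23)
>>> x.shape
()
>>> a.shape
(11, 13)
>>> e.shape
(37, 11)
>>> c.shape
(13, 11)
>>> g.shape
(11, 11, 13)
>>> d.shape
(3, 23, 3)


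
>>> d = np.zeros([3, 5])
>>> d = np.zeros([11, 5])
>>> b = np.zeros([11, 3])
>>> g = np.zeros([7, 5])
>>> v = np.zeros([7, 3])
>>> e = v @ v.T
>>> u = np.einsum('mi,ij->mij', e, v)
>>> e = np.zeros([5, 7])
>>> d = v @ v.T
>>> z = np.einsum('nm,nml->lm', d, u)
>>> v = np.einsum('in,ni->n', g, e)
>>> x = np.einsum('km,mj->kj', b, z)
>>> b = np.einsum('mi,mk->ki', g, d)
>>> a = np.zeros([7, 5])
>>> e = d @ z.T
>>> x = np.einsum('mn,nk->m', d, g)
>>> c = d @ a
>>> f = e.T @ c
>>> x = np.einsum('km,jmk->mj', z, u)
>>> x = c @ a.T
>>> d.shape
(7, 7)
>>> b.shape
(7, 5)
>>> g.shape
(7, 5)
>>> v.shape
(5,)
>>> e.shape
(7, 3)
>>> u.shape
(7, 7, 3)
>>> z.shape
(3, 7)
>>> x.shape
(7, 7)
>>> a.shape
(7, 5)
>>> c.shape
(7, 5)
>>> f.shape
(3, 5)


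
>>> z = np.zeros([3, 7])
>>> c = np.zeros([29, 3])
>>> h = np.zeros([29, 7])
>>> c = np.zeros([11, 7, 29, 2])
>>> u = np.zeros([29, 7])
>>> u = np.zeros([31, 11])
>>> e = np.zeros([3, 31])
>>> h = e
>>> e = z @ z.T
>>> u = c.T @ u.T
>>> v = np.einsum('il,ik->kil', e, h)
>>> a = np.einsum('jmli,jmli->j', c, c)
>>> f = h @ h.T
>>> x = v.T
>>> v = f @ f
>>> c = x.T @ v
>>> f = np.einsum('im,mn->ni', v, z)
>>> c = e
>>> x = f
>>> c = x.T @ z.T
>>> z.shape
(3, 7)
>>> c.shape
(3, 3)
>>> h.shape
(3, 31)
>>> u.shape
(2, 29, 7, 31)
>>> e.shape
(3, 3)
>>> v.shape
(3, 3)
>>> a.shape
(11,)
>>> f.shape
(7, 3)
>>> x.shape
(7, 3)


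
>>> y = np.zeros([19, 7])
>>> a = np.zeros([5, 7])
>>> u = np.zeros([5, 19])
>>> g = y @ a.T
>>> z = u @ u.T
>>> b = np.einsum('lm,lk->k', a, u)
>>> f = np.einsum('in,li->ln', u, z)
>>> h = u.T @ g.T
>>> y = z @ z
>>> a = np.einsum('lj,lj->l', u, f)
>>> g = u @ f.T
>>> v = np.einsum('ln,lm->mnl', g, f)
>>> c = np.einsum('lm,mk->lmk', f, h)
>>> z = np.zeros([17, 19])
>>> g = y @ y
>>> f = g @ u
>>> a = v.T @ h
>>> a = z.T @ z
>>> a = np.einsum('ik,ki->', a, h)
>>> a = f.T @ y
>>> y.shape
(5, 5)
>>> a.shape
(19, 5)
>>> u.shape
(5, 19)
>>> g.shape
(5, 5)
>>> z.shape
(17, 19)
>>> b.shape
(19,)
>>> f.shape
(5, 19)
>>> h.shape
(19, 19)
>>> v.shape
(19, 5, 5)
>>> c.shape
(5, 19, 19)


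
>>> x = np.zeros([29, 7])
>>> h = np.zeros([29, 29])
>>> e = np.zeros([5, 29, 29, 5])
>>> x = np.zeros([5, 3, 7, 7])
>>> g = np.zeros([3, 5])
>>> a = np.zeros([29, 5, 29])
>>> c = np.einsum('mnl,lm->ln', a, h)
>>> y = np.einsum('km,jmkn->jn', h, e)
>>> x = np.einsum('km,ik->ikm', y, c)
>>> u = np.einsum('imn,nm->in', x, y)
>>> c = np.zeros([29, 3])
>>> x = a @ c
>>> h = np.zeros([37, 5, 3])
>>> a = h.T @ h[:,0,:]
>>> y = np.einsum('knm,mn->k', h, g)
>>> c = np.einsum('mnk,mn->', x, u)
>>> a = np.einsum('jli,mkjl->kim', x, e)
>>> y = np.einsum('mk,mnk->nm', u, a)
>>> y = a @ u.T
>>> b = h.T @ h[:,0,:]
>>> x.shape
(29, 5, 3)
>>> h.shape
(37, 5, 3)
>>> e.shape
(5, 29, 29, 5)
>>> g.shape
(3, 5)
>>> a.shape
(29, 3, 5)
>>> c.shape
()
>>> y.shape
(29, 3, 29)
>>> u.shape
(29, 5)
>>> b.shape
(3, 5, 3)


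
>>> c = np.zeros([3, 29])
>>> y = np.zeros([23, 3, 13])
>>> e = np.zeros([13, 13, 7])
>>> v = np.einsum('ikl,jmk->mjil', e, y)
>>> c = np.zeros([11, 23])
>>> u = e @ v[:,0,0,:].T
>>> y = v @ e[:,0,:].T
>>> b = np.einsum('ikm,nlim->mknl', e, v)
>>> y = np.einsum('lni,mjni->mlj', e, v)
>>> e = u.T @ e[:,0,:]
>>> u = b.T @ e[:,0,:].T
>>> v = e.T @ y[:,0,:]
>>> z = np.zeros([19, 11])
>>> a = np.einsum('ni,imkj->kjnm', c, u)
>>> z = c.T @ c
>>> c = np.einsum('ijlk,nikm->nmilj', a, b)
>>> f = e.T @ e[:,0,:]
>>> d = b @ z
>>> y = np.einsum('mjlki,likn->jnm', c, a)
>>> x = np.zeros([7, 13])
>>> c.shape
(7, 23, 13, 11, 3)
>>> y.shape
(23, 3, 7)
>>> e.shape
(3, 13, 7)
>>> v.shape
(7, 13, 23)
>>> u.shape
(23, 3, 13, 3)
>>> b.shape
(7, 13, 3, 23)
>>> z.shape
(23, 23)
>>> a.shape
(13, 3, 11, 3)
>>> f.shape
(7, 13, 7)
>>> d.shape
(7, 13, 3, 23)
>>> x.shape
(7, 13)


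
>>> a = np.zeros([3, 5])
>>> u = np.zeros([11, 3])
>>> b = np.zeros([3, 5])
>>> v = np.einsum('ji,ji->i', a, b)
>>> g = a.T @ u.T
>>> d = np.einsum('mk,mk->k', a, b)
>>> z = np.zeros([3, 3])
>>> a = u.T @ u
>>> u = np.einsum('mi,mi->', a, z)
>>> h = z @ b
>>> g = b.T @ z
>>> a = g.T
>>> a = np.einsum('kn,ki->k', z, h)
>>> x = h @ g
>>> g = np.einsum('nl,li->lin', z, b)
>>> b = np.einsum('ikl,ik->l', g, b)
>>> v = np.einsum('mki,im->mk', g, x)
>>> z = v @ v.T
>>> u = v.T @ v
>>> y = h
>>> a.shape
(3,)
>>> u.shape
(5, 5)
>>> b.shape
(3,)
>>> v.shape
(3, 5)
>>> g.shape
(3, 5, 3)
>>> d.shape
(5,)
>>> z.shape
(3, 3)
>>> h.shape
(3, 5)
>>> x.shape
(3, 3)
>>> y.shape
(3, 5)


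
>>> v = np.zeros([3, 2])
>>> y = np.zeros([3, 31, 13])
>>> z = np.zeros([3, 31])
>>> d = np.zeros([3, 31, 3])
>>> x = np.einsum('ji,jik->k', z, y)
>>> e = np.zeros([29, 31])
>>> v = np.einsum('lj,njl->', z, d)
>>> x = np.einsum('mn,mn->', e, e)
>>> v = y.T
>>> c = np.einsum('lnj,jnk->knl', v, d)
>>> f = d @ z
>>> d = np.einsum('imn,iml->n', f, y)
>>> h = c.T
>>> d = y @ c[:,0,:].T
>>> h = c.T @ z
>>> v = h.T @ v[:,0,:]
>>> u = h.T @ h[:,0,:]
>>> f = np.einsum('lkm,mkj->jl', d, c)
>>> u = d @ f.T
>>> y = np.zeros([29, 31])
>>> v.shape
(31, 31, 3)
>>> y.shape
(29, 31)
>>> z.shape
(3, 31)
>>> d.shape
(3, 31, 3)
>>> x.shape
()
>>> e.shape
(29, 31)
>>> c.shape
(3, 31, 13)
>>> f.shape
(13, 3)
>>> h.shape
(13, 31, 31)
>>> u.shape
(3, 31, 13)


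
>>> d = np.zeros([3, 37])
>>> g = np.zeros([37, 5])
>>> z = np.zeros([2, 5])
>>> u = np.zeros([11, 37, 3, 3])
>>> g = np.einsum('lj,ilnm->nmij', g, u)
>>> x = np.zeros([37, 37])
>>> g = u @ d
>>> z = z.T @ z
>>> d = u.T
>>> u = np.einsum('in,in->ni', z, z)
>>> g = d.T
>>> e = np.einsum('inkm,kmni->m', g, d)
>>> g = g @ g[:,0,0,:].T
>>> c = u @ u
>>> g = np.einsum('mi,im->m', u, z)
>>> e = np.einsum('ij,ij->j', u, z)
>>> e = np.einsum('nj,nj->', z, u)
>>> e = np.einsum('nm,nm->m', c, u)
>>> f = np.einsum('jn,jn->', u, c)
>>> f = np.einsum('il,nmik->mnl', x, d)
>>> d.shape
(3, 3, 37, 11)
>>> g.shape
(5,)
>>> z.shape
(5, 5)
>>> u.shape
(5, 5)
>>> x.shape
(37, 37)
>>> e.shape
(5,)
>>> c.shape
(5, 5)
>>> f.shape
(3, 3, 37)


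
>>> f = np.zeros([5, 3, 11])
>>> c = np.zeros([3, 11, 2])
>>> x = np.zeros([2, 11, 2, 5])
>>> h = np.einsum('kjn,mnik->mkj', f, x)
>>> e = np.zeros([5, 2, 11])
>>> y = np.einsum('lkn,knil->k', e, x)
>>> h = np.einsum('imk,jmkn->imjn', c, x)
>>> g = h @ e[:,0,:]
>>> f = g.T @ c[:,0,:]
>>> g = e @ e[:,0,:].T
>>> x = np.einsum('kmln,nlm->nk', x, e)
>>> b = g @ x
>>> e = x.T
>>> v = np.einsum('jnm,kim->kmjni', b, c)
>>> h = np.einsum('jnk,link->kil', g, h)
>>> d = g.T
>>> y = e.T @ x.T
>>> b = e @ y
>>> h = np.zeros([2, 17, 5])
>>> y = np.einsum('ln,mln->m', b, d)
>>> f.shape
(11, 2, 11, 2)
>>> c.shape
(3, 11, 2)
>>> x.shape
(5, 2)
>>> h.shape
(2, 17, 5)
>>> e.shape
(2, 5)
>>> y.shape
(5,)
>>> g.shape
(5, 2, 5)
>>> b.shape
(2, 5)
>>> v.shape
(3, 2, 5, 2, 11)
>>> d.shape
(5, 2, 5)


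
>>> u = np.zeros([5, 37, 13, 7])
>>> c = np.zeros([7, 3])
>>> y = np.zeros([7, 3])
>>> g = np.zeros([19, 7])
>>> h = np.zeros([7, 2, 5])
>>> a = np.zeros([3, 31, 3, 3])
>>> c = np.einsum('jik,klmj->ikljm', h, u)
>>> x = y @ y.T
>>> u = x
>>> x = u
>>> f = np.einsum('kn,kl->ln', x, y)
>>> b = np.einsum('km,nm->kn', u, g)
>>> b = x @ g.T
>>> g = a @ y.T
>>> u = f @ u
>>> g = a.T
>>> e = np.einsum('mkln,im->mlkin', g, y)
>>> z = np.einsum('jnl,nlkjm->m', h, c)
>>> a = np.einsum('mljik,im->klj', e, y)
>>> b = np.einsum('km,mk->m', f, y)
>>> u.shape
(3, 7)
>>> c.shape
(2, 5, 37, 7, 13)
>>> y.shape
(7, 3)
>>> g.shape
(3, 3, 31, 3)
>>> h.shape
(7, 2, 5)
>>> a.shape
(3, 31, 3)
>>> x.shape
(7, 7)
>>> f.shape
(3, 7)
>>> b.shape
(7,)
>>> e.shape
(3, 31, 3, 7, 3)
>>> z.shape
(13,)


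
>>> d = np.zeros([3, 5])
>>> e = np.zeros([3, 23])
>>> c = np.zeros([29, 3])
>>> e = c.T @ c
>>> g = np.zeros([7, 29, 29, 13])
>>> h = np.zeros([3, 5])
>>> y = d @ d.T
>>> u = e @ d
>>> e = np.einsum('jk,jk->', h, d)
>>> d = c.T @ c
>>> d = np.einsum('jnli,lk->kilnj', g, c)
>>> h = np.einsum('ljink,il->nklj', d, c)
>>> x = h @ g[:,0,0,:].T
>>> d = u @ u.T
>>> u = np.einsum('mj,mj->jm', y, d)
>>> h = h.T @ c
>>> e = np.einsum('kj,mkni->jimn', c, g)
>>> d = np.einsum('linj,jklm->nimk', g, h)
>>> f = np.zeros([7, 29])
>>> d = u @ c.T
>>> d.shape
(3, 29)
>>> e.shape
(3, 13, 7, 29)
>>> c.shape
(29, 3)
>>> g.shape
(7, 29, 29, 13)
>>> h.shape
(13, 3, 7, 3)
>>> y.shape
(3, 3)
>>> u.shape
(3, 3)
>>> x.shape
(29, 7, 3, 7)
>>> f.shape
(7, 29)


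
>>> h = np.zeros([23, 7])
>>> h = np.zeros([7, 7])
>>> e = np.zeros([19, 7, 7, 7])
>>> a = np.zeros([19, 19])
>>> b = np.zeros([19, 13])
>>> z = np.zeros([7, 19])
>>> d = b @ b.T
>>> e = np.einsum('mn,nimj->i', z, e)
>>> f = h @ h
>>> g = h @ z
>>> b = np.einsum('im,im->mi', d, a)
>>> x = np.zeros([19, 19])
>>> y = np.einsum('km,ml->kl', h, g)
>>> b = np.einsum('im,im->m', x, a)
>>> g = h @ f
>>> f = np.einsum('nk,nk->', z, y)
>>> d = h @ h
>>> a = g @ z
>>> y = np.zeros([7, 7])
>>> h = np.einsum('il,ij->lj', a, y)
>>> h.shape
(19, 7)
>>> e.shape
(7,)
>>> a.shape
(7, 19)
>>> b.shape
(19,)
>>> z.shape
(7, 19)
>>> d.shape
(7, 7)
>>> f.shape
()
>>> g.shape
(7, 7)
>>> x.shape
(19, 19)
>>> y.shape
(7, 7)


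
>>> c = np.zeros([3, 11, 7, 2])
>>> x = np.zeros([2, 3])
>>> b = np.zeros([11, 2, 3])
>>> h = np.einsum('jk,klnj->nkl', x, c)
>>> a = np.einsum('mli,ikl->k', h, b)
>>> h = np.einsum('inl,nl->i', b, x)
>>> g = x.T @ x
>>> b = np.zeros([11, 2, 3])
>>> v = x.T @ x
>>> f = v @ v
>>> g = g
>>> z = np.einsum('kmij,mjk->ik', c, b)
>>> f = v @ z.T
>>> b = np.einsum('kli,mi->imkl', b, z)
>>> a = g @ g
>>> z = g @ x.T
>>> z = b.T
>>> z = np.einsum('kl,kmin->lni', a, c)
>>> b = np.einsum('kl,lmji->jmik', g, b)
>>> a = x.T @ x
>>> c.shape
(3, 11, 7, 2)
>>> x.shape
(2, 3)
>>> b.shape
(11, 7, 2, 3)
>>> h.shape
(11,)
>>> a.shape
(3, 3)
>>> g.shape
(3, 3)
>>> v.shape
(3, 3)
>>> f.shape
(3, 7)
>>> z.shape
(3, 2, 7)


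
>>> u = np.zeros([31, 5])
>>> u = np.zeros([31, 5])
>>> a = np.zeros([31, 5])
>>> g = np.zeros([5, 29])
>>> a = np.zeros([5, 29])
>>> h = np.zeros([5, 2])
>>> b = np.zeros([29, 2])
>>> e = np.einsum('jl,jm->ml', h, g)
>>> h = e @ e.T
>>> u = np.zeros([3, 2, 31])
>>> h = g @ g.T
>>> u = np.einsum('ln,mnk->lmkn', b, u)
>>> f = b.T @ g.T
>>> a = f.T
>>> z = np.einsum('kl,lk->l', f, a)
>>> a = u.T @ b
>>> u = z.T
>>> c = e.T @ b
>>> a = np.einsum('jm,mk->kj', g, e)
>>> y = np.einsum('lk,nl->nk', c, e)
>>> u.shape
(5,)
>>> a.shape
(2, 5)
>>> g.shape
(5, 29)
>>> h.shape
(5, 5)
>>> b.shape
(29, 2)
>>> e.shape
(29, 2)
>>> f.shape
(2, 5)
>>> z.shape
(5,)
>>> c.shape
(2, 2)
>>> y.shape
(29, 2)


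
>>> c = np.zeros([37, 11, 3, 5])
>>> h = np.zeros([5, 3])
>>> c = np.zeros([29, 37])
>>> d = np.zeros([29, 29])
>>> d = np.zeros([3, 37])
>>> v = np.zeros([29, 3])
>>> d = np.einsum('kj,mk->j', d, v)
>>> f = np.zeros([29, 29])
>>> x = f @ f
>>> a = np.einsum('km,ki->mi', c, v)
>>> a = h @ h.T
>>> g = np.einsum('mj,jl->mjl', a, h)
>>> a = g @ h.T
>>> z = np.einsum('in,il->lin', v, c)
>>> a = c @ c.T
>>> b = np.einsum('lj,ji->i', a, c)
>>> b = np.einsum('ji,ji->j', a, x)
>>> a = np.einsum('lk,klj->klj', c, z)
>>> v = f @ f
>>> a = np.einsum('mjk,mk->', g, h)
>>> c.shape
(29, 37)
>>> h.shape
(5, 3)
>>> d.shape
(37,)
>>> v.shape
(29, 29)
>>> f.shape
(29, 29)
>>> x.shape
(29, 29)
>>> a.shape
()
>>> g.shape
(5, 5, 3)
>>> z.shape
(37, 29, 3)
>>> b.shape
(29,)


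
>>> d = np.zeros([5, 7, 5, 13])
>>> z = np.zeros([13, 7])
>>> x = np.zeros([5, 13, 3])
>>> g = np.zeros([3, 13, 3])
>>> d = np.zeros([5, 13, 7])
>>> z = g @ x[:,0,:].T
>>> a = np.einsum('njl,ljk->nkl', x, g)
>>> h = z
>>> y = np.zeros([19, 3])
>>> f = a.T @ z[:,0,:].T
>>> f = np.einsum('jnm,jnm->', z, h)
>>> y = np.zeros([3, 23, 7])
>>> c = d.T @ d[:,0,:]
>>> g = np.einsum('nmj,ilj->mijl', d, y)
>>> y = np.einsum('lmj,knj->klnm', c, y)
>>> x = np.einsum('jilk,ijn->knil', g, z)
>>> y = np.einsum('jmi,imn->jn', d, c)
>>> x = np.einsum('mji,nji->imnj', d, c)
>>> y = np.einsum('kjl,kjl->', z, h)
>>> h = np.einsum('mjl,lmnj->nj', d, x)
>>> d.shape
(5, 13, 7)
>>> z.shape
(3, 13, 5)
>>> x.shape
(7, 5, 7, 13)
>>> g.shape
(13, 3, 7, 23)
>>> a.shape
(5, 3, 3)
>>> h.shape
(7, 13)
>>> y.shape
()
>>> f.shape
()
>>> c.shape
(7, 13, 7)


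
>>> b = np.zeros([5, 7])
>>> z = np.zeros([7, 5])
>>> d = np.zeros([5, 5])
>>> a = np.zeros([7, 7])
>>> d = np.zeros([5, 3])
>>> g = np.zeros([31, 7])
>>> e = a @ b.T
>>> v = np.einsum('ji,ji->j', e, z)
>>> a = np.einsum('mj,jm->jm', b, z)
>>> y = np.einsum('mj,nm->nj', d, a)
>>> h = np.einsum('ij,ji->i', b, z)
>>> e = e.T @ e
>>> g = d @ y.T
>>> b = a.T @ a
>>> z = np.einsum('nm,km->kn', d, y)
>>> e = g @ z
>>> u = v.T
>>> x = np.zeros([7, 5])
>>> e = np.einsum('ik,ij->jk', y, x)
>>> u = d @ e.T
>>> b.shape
(5, 5)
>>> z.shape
(7, 5)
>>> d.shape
(5, 3)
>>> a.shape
(7, 5)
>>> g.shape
(5, 7)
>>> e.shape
(5, 3)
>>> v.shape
(7,)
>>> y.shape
(7, 3)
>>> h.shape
(5,)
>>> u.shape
(5, 5)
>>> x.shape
(7, 5)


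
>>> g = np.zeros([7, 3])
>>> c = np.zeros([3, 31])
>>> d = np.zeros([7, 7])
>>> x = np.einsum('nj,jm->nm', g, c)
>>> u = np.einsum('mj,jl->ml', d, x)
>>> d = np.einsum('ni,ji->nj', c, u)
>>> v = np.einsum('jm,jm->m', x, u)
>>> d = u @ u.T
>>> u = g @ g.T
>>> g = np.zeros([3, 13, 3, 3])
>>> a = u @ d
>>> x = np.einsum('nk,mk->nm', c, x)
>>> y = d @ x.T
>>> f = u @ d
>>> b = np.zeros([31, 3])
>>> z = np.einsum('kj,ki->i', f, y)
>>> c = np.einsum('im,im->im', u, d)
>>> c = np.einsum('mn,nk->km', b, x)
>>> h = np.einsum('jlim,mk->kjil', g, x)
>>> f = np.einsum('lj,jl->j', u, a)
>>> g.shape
(3, 13, 3, 3)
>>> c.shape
(7, 31)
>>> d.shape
(7, 7)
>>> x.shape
(3, 7)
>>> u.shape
(7, 7)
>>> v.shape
(31,)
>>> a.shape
(7, 7)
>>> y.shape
(7, 3)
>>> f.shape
(7,)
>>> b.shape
(31, 3)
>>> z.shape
(3,)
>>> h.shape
(7, 3, 3, 13)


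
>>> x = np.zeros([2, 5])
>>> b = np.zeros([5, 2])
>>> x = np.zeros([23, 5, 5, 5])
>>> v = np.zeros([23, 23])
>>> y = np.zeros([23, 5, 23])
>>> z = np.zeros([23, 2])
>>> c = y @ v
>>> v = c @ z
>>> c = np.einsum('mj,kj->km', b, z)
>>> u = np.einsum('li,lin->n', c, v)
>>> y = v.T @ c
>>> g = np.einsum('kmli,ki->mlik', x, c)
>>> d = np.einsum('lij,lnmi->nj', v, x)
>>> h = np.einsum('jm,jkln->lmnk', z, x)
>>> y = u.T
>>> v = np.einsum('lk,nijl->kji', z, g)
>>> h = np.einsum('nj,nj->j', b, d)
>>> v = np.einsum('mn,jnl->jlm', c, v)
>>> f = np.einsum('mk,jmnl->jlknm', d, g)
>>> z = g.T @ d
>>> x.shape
(23, 5, 5, 5)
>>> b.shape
(5, 2)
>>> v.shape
(2, 5, 23)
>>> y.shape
(2,)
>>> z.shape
(23, 5, 5, 2)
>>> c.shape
(23, 5)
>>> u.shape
(2,)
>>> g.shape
(5, 5, 5, 23)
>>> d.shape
(5, 2)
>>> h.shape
(2,)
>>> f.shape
(5, 23, 2, 5, 5)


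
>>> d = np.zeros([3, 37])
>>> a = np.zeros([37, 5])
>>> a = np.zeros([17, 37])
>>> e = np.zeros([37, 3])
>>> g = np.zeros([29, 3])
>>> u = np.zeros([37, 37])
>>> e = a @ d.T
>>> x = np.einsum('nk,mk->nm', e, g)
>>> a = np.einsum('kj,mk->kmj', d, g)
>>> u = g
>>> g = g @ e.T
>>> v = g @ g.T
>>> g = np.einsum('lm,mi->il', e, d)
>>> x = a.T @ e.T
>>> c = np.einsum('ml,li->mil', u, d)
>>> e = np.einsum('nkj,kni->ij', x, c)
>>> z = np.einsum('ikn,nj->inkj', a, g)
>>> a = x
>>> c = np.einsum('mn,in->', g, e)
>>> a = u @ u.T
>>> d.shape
(3, 37)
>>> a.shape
(29, 29)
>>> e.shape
(3, 17)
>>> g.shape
(37, 17)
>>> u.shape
(29, 3)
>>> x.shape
(37, 29, 17)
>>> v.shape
(29, 29)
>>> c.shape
()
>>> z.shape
(3, 37, 29, 17)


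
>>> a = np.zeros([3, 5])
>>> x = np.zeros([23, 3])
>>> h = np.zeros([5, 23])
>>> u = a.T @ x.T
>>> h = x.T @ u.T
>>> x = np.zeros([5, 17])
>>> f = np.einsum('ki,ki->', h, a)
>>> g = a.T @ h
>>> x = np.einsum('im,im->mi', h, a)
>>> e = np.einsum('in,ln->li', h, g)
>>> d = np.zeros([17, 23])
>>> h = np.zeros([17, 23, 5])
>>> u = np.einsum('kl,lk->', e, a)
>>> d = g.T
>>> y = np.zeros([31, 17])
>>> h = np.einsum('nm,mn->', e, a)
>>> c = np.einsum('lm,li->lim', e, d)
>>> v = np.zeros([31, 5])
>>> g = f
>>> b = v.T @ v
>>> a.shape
(3, 5)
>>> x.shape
(5, 3)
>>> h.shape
()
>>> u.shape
()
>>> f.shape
()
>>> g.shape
()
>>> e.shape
(5, 3)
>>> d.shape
(5, 5)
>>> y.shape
(31, 17)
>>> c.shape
(5, 5, 3)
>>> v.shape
(31, 5)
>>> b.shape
(5, 5)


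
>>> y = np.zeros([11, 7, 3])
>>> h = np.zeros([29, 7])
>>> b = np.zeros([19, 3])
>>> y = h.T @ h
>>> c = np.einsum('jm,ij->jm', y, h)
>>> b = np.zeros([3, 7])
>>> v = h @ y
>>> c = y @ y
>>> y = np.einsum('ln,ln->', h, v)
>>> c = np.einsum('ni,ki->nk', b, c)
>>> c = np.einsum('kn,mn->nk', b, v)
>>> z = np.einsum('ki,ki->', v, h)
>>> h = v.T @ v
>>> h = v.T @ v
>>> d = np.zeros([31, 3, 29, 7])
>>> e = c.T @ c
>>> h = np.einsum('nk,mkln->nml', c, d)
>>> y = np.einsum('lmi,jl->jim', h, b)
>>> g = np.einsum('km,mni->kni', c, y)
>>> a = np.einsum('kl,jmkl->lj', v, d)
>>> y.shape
(3, 29, 31)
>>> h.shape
(7, 31, 29)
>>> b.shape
(3, 7)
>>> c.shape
(7, 3)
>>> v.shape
(29, 7)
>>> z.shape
()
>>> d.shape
(31, 3, 29, 7)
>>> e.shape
(3, 3)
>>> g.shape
(7, 29, 31)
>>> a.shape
(7, 31)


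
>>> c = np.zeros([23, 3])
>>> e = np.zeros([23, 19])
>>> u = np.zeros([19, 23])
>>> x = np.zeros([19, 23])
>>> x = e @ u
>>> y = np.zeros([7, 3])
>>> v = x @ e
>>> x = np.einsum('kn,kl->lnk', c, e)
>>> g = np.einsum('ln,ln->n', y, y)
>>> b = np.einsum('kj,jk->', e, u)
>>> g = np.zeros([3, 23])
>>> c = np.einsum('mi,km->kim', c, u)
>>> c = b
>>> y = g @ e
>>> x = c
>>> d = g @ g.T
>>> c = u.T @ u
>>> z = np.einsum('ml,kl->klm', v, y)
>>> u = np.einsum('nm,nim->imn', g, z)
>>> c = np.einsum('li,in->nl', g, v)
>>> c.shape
(19, 3)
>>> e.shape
(23, 19)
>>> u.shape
(19, 23, 3)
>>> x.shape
()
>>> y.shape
(3, 19)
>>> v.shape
(23, 19)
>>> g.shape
(3, 23)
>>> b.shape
()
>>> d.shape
(3, 3)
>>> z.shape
(3, 19, 23)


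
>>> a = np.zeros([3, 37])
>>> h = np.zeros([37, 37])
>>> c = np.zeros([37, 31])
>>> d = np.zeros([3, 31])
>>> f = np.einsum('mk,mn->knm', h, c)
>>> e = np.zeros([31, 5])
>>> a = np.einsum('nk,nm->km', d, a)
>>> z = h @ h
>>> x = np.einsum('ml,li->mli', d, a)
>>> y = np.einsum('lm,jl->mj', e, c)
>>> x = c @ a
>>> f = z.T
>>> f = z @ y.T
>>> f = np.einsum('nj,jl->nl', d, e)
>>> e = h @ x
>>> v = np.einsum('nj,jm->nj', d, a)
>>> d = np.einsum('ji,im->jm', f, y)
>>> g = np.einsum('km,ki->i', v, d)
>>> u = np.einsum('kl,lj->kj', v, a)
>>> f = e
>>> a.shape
(31, 37)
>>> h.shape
(37, 37)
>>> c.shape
(37, 31)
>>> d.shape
(3, 37)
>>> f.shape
(37, 37)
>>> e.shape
(37, 37)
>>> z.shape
(37, 37)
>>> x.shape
(37, 37)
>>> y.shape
(5, 37)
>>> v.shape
(3, 31)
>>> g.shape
(37,)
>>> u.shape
(3, 37)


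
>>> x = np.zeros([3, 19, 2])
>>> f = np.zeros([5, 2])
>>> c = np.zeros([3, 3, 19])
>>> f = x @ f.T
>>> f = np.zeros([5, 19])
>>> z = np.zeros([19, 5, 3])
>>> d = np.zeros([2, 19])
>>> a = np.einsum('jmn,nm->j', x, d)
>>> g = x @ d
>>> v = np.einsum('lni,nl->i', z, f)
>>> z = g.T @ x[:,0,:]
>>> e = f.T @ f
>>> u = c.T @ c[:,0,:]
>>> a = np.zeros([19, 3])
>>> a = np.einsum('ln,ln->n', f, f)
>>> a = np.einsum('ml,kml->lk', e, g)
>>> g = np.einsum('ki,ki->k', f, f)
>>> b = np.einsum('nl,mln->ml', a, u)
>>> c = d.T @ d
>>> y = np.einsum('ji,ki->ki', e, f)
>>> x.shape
(3, 19, 2)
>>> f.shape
(5, 19)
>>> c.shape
(19, 19)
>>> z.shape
(19, 19, 2)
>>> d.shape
(2, 19)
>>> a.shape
(19, 3)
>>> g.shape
(5,)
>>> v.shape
(3,)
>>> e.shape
(19, 19)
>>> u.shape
(19, 3, 19)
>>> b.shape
(19, 3)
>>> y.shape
(5, 19)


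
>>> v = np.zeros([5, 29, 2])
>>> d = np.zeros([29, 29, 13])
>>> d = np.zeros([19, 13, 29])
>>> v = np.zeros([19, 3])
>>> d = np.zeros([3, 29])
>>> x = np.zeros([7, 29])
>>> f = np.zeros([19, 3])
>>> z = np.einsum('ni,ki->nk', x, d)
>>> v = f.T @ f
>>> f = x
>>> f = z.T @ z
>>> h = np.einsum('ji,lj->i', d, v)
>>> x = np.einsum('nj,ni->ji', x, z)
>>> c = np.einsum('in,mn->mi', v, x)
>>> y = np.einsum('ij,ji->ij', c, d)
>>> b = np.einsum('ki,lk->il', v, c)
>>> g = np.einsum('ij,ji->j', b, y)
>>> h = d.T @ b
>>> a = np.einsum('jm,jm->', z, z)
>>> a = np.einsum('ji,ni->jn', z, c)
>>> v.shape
(3, 3)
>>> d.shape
(3, 29)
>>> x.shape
(29, 3)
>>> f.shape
(3, 3)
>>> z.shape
(7, 3)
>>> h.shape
(29, 29)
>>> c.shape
(29, 3)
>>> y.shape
(29, 3)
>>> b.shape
(3, 29)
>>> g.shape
(29,)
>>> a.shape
(7, 29)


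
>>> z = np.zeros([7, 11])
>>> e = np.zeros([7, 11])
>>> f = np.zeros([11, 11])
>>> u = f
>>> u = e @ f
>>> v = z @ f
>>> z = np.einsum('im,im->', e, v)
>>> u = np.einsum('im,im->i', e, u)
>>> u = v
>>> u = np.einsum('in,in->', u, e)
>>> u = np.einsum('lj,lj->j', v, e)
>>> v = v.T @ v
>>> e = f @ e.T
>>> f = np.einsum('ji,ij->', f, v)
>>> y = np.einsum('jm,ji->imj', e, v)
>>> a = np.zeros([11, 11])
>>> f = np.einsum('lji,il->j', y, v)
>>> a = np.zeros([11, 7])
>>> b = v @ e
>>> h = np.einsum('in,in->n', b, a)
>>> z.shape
()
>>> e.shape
(11, 7)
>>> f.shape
(7,)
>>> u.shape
(11,)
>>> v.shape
(11, 11)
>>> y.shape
(11, 7, 11)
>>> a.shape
(11, 7)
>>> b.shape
(11, 7)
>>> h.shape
(7,)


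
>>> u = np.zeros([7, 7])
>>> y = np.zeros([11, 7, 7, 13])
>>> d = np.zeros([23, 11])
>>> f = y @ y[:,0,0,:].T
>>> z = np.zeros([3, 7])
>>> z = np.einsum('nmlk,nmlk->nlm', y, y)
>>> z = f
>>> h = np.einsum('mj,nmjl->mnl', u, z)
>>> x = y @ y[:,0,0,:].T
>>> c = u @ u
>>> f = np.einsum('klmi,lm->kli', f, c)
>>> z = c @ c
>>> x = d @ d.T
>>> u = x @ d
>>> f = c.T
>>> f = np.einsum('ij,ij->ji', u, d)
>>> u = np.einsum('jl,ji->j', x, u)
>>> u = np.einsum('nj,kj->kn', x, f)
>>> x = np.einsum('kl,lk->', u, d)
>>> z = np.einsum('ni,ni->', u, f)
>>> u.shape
(11, 23)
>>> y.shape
(11, 7, 7, 13)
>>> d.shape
(23, 11)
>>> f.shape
(11, 23)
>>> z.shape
()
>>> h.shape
(7, 11, 11)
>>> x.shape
()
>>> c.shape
(7, 7)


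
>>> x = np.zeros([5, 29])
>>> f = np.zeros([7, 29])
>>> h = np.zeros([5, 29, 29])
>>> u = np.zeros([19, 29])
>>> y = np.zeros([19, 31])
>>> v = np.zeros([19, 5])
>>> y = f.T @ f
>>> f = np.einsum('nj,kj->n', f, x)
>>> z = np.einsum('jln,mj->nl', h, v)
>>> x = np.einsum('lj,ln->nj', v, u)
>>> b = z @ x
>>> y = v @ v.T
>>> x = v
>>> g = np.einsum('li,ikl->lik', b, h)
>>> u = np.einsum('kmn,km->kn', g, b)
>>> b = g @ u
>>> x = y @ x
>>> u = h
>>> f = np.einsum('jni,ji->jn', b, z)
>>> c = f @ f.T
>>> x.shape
(19, 5)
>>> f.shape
(29, 5)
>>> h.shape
(5, 29, 29)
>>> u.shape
(5, 29, 29)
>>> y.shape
(19, 19)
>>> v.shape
(19, 5)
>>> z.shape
(29, 29)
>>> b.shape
(29, 5, 29)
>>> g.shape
(29, 5, 29)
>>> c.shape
(29, 29)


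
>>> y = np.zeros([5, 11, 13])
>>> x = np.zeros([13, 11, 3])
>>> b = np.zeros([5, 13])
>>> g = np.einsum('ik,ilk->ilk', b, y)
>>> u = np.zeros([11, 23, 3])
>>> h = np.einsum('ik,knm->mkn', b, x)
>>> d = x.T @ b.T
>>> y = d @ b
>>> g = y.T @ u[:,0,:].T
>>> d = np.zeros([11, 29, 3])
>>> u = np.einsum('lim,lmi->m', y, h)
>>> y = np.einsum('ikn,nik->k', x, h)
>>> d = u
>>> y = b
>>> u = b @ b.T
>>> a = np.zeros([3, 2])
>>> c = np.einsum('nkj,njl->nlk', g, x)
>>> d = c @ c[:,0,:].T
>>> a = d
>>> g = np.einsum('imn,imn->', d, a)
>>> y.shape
(5, 13)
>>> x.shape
(13, 11, 3)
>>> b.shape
(5, 13)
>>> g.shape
()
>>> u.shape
(5, 5)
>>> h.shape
(3, 13, 11)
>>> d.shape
(13, 3, 13)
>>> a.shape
(13, 3, 13)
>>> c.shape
(13, 3, 11)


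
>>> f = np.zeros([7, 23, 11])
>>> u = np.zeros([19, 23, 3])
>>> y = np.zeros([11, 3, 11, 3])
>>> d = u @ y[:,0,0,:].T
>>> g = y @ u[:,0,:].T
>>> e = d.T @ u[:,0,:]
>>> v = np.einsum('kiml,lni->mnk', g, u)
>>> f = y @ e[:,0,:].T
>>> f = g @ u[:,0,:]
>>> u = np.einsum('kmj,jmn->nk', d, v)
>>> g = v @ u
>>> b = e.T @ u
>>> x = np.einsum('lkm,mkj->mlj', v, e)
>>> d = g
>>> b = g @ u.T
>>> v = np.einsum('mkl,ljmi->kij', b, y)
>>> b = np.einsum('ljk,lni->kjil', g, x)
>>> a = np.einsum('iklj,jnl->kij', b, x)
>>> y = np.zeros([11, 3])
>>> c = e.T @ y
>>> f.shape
(11, 3, 11, 3)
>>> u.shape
(11, 19)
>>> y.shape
(11, 3)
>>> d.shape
(11, 23, 19)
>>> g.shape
(11, 23, 19)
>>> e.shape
(11, 23, 3)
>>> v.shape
(23, 3, 3)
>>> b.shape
(19, 23, 3, 11)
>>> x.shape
(11, 11, 3)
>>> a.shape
(23, 19, 11)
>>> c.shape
(3, 23, 3)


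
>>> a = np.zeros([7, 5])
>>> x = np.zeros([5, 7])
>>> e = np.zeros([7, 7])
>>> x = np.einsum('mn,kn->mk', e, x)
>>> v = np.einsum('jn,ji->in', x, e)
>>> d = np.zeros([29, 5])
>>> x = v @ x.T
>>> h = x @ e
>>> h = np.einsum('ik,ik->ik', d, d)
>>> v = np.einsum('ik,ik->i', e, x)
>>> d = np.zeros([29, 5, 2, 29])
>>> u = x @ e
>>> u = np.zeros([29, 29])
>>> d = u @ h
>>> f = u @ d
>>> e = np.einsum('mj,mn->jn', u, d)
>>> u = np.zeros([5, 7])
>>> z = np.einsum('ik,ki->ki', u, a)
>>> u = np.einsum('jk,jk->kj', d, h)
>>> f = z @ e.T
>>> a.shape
(7, 5)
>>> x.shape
(7, 7)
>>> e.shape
(29, 5)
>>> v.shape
(7,)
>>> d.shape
(29, 5)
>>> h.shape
(29, 5)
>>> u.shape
(5, 29)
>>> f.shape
(7, 29)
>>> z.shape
(7, 5)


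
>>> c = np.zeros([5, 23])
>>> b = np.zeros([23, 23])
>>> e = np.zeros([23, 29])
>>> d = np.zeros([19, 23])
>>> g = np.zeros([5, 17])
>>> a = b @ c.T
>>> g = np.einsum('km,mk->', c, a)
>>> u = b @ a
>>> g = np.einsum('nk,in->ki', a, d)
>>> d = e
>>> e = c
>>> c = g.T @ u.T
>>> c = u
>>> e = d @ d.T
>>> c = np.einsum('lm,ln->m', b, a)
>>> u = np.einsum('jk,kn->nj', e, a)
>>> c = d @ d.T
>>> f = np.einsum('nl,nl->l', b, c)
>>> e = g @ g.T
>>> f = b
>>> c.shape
(23, 23)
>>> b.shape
(23, 23)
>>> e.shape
(5, 5)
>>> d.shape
(23, 29)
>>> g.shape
(5, 19)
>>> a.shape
(23, 5)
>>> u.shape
(5, 23)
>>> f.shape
(23, 23)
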